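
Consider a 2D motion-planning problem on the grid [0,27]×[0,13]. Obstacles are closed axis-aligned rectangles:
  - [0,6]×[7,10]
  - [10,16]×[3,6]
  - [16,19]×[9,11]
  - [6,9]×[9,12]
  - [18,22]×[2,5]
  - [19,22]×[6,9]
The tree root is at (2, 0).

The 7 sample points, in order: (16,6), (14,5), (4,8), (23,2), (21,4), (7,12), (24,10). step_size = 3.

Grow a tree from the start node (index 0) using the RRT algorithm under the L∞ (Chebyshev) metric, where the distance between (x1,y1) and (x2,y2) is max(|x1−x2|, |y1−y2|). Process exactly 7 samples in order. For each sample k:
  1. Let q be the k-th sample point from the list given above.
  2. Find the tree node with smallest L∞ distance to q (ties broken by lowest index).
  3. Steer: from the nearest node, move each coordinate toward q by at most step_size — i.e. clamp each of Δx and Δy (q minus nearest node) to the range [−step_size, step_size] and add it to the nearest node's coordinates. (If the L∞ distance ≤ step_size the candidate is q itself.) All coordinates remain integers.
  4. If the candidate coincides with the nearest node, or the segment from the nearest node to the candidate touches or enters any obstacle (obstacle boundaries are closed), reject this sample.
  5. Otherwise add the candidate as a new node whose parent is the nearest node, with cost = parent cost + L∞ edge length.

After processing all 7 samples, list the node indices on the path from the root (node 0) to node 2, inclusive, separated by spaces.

Path: 0 1 2

1. q=(16,6) nearest=0 d=14 new=(5,3) → add node 1 parent=0 cost=3
2. q=(14,5) nearest=1 d=9 new=(8,5) → add node 2 parent=1 cost=6
3. q=(4,8) nearest=2 d=4 new=(5,8) → blocked by [0,6]×[7,10], reject
4. q=(23,2) nearest=2 d=15 new=(11,2) → blocked by [10,16]×[3,6], reject
5. q=(21,4) nearest=2 d=13 new=(11,4) → blocked by [10,16]×[3,6], reject
6. q=(7,12) nearest=2 d=7 new=(7,8) → add node 3 parent=2 cost=9
7. q=(24,10) nearest=2 d=16 new=(11,8) → add node 4 parent=2 cost=9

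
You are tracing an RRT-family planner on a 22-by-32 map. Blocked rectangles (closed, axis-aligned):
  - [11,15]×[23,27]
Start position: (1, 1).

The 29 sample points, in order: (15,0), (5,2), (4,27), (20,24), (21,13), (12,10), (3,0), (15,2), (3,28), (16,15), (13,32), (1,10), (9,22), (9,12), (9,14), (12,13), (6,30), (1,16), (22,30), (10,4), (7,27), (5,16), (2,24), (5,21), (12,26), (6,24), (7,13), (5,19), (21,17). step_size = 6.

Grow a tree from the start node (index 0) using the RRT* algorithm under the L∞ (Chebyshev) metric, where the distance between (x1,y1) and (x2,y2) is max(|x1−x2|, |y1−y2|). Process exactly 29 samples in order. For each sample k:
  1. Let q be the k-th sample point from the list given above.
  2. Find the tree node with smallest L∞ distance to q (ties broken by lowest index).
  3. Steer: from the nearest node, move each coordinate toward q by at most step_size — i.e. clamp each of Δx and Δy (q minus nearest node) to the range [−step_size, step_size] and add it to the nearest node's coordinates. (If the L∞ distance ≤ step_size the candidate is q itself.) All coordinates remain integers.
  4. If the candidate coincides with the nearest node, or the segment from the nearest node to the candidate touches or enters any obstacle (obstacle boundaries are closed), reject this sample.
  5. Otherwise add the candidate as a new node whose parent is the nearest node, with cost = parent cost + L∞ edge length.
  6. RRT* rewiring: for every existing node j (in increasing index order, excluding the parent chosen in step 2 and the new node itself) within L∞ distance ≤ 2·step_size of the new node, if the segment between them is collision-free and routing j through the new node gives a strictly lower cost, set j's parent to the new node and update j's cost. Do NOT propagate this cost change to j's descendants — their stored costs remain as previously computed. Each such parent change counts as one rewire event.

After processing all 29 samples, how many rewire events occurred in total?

1. q=(15,0) nearest=0 d=14 new=(7,0) → add node 1 parent=0 cost=6
2. q=(5,2) nearest=1 d=2 new=(5,2) → add node 2 parent=1 cost=8
3. q=(4,27) nearest=2 d=25 new=(4,8) → add node 3 parent=2 cost=14
4. q=(20,24) nearest=3 d=16 new=(10,14) → add node 4 parent=3 cost=20
5. q=(21,13) nearest=4 d=11 new=(16,13) → add node 5 parent=4 cost=26
6. q=(12,10) nearest=4 d=4 new=(12,10) → add node 6 parent=4 cost=24
7. q=(3,0) nearest=0 d=2 new=(3,0) → add node 7 parent=0 cost=2; rewire 2→7 (4<8); rewire 3→7 (10<14); rewire 6→7 (12<24)
8. q=(15,2) nearest=1 d=8 new=(13,2) → add node 8 parent=1 cost=12; rewire 5→8 (23<26)
9. q=(3,28) nearest=4 d=14 new=(4,20) → add node 9 parent=4 cost=26
10. q=(16,15) nearest=5 d=2 new=(16,15) → add node 10 parent=5 cost=25
11. q=(13,32) nearest=9 d=12 new=(10,26) → add node 11 parent=9 cost=32
12. q=(1,10) nearest=3 d=3 new=(1,10) → add node 12 parent=3 cost=13; rewire 9→12 (23<26)
13. q=(9,22) nearest=11 d=4 new=(9,22) → add node 13 parent=11 cost=36
14. q=(9,12) nearest=4 d=2 new=(9,12) → add node 14 parent=4 cost=22; rewire 13→14 (32<36)
15. q=(9,14) nearest=4 d=1 new=(9,14) → add node 15 parent=4 cost=21; rewire 13→15 (29<32)
16. q=(12,13) nearest=4 d=2 new=(12,13) → add node 16 parent=4 cost=22
17. q=(6,30) nearest=11 d=4 new=(6,30) → add node 17 parent=11 cost=36
18. q=(1,16) nearest=9 d=4 new=(1,16) → add node 18 parent=9 cost=27
19. q=(22,30) nearest=11 d=12 new=(16,30) → blocked by [11,15]×[23,27], reject
20. q=(10,4) nearest=8 d=3 new=(10,4) → add node 19 parent=8 cost=15
21. q=(7,27) nearest=11 d=3 new=(7,27) → add node 20 parent=11 cost=35
22. q=(5,16) nearest=9 d=4 new=(5,16) → add node 21 parent=9 cost=27
23. q=(2,24) nearest=9 d=4 new=(2,24) → add node 22 parent=9 cost=27; rewire 17→22 (33<36); rewire 20→22 (32<35)
24. q=(5,21) nearest=9 d=1 new=(5,21) → add node 23 parent=9 cost=24; rewire 11→23 (29<32); rewire 13→23 (28<29); rewire 20→23 (30<32)
25. q=(12,26) nearest=11 d=2 new=(12,26) → blocked by [11,15]×[23,27], reject
26. q=(6,24) nearest=13 d=3 new=(6,24) → add node 24 parent=13 cost=31
27. q=(7,13) nearest=14 d=2 new=(7,13) → add node 25 parent=14 cost=24
28. q=(5,19) nearest=9 d=1 new=(5,19) → add node 26 parent=9 cost=24; rewire 24→26 (29<31)
29. q=(21,17) nearest=5 d=5 new=(21,17) → add node 27 parent=5 cost=28

Rewire events: 13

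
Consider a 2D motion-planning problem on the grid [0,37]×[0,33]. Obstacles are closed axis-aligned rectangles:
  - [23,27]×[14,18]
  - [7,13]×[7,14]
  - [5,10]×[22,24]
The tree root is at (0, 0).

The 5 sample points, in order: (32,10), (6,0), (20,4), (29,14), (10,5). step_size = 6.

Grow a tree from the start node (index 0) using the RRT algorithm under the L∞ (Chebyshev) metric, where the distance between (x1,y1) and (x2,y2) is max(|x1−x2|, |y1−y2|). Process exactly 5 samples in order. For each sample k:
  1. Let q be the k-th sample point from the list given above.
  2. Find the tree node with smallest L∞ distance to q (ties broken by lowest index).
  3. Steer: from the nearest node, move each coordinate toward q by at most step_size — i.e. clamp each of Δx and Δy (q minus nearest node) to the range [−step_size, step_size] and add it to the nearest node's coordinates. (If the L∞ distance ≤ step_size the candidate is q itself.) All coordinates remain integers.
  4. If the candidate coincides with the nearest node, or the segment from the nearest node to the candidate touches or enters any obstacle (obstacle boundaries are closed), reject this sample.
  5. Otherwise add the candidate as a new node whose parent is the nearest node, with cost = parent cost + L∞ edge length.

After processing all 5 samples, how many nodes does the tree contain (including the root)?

Node count: 6

1. q=(32,10) nearest=0 d=32 new=(6,6) → add node 1 parent=0 cost=6
2. q=(6,0) nearest=0 d=6 new=(6,0) → add node 2 parent=0 cost=6
3. q=(20,4) nearest=1 d=14 new=(12,4) → add node 3 parent=1 cost=12
4. q=(29,14) nearest=3 d=17 new=(18,10) → add node 4 parent=3 cost=18
5. q=(10,5) nearest=3 d=2 new=(10,5) → add node 5 parent=3 cost=14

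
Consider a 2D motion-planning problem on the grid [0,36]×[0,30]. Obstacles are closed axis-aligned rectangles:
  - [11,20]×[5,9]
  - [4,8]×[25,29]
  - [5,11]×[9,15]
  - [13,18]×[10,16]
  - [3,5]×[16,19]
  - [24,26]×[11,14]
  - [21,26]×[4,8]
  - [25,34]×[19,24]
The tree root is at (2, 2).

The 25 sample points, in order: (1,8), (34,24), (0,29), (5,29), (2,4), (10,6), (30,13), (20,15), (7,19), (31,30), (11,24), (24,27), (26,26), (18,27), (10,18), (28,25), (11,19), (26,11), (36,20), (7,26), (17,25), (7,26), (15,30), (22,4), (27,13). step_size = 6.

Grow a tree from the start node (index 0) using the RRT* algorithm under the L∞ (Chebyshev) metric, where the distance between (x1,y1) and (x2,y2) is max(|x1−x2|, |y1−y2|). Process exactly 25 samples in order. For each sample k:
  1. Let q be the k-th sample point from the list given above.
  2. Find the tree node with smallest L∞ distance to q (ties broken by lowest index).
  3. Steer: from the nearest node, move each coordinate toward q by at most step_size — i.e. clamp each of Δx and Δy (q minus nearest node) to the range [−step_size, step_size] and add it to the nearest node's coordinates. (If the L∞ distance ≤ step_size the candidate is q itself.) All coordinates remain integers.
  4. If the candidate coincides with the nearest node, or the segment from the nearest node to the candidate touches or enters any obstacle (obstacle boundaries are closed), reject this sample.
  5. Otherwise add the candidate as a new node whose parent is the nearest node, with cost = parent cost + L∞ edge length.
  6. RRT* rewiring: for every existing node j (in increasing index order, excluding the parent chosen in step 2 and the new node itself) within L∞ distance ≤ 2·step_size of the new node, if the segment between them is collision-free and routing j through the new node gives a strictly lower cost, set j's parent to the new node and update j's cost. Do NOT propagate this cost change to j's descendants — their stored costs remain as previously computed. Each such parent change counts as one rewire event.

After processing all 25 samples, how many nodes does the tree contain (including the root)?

1. q=(1,8) nearest=0 d=6 new=(1,8) → add node 1 parent=0 cost=6
2. q=(34,24) nearest=0 d=32 new=(8,8) → add node 2 parent=0 cost=6
3. q=(0,29) nearest=1 d=21 new=(0,14) → add node 3 parent=1 cost=12
4. q=(5,29) nearest=3 d=15 new=(5,20) → blocked by [3,5]×[16,19], reject
5. q=(2,4) nearest=0 d=2 new=(2,4) → add node 4 parent=0 cost=2
6. q=(10,6) nearest=2 d=2 new=(10,6) → add node 5 parent=2 cost=8
7. q=(30,13) nearest=5 d=20 new=(16,12) → blocked by [11,20]×[5,9], reject
8. q=(20,15) nearest=5 d=10 new=(16,12) → blocked by [11,20]×[5,9], reject
9. q=(7,19) nearest=3 d=7 new=(6,19) → blocked by [3,5]×[16,19], reject
10. q=(31,30) nearest=2 d=23 new=(14,14) → blocked by [5,11]×[9,15], reject
11. q=(11,24) nearest=3 d=11 new=(6,20) → blocked by [3,5]×[16,19], reject
12. q=(24,27) nearest=2 d=19 new=(14,14) → blocked by [5,11]×[9,15], reject
13. q=(26,26) nearest=2 d=18 new=(14,14) → blocked by [5,11]×[9,15], reject
14. q=(18,27) nearest=3 d=18 new=(6,20) → blocked by [3,5]×[16,19], reject
15. q=(10,18) nearest=1 d=10 new=(7,14) → blocked by [5,11]×[9,15], reject
16. q=(28,25) nearest=5 d=19 new=(16,12) → blocked by [11,20]×[5,9], reject
17. q=(11,19) nearest=1 d=11 new=(7,14) → blocked by [5,11]×[9,15], reject
18. q=(26,11) nearest=5 d=16 new=(16,11) → blocked by [11,20]×[5,9], reject
19. q=(36,20) nearest=5 d=26 new=(16,12) → blocked by [11,20]×[5,9], reject
20. q=(7,26) nearest=3 d=12 new=(6,20) → blocked by [3,5]×[16,19], reject
21. q=(17,25) nearest=1 d=17 new=(7,14) → blocked by [5,11]×[9,15], reject
22. q=(7,26) nearest=3 d=12 new=(6,20) → blocked by [3,5]×[16,19], reject
23. q=(15,30) nearest=3 d=16 new=(6,20) → blocked by [3,5]×[16,19], reject
24. q=(22,4) nearest=5 d=12 new=(16,4) → blocked by [11,20]×[5,9], reject
25. q=(27,13) nearest=5 d=17 new=(16,12) → blocked by [11,20]×[5,9], reject

Node count: 6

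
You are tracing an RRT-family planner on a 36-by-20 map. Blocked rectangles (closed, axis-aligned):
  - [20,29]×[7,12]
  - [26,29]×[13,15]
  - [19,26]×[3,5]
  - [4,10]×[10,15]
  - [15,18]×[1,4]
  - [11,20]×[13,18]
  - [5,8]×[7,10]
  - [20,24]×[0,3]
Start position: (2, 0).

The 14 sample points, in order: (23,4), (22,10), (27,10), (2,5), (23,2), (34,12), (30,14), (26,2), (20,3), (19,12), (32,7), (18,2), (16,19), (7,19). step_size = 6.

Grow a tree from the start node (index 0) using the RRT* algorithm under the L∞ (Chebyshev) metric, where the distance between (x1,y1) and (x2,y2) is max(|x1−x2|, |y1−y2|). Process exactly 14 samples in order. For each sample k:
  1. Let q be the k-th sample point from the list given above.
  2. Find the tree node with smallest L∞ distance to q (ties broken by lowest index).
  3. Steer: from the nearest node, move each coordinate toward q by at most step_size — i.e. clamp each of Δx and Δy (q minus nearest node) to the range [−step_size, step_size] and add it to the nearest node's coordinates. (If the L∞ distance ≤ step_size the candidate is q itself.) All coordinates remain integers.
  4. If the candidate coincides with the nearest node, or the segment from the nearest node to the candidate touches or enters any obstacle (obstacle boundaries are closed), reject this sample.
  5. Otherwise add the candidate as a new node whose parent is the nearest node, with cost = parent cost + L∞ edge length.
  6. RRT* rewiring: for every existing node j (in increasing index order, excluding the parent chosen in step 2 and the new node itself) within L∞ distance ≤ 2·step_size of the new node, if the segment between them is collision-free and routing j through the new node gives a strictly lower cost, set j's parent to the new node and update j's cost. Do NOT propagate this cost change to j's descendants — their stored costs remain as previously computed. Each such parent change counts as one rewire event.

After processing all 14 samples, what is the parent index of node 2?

1. q=(23,4) nearest=0 d=21 new=(8,4) → add node 1 parent=0 cost=6
2. q=(22,10) nearest=1 d=14 new=(14,10) → add node 2 parent=1 cost=12
3. q=(27,10) nearest=2 d=13 new=(20,10) → blocked by [20,29]×[7,12], reject
4. q=(2,5) nearest=0 d=5 new=(2,5) → add node 3 parent=0 cost=5
5. q=(23,2) nearest=2 d=9 new=(20,4) → blocked by [19,26]×[3,5], reject
6. q=(34,12) nearest=2 d=20 new=(20,12) → blocked by [20,29]×[7,12], reject
7. q=(30,14) nearest=2 d=16 new=(20,14) → blocked by [11,20]×[13,18], reject
8. q=(26,2) nearest=2 d=12 new=(20,4) → blocked by [19,26]×[3,5], reject
9. q=(20,3) nearest=2 d=7 new=(20,4) → blocked by [19,26]×[3,5], reject
10. q=(19,12) nearest=2 d=5 new=(19,12) → add node 4 parent=2 cost=17
11. q=(32,7) nearest=4 d=13 new=(25,7) → blocked by [20,29]×[7,12], reject
12. q=(18,2) nearest=2 d=8 new=(18,4) → blocked by [15,18]×[1,4], reject
13. q=(16,19) nearest=4 d=7 new=(16,18) → blocked by [11,20]×[13,18], reject
14. q=(7,19) nearest=2 d=9 new=(8,16) → blocked by [4,10]×[10,15], reject

Parent of node 2: 1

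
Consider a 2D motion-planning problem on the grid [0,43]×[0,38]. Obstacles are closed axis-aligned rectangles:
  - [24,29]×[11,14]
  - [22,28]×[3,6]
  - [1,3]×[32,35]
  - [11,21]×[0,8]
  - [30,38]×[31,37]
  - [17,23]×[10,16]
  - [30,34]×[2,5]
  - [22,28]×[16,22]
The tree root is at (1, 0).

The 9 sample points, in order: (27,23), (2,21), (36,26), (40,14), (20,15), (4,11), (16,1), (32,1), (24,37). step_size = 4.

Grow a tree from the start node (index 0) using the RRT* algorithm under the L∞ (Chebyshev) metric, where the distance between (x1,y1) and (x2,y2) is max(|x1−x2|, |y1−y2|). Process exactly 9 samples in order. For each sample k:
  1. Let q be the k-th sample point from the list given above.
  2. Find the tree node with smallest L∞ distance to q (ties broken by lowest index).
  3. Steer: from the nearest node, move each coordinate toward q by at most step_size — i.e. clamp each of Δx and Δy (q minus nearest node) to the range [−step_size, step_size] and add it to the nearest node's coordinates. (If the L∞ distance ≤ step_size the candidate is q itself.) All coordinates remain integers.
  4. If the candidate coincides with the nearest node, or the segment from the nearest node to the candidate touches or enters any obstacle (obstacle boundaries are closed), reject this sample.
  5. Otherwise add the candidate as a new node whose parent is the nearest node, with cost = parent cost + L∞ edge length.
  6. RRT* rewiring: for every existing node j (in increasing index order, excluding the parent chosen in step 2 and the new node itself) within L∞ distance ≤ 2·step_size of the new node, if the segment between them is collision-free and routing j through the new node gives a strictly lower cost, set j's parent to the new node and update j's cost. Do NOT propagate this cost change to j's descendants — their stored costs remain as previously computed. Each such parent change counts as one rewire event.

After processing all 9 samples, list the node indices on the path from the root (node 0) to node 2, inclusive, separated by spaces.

Path: 0 1 2

1. q=(27,23) nearest=0 d=26 new=(5,4) → add node 1 parent=0 cost=4
2. q=(2,21) nearest=1 d=17 new=(2,8) → add node 2 parent=1 cost=8
3. q=(36,26) nearest=1 d=31 new=(9,8) → add node 3 parent=1 cost=8
4. q=(40,14) nearest=3 d=31 new=(13,12) → add node 4 parent=3 cost=12
5. q=(20,15) nearest=4 d=7 new=(17,15) → blocked by [17,23]×[10,16], reject
6. q=(4,11) nearest=2 d=3 new=(4,11) → add node 5 parent=2 cost=11
7. q=(16,1) nearest=3 d=7 new=(13,4) → blocked by [11,21]×[0,8], reject
8. q=(32,1) nearest=4 d=19 new=(17,8) → blocked by [11,21]×[0,8], reject
9. q=(24,37) nearest=4 d=25 new=(17,16) → blocked by [17,23]×[10,16], reject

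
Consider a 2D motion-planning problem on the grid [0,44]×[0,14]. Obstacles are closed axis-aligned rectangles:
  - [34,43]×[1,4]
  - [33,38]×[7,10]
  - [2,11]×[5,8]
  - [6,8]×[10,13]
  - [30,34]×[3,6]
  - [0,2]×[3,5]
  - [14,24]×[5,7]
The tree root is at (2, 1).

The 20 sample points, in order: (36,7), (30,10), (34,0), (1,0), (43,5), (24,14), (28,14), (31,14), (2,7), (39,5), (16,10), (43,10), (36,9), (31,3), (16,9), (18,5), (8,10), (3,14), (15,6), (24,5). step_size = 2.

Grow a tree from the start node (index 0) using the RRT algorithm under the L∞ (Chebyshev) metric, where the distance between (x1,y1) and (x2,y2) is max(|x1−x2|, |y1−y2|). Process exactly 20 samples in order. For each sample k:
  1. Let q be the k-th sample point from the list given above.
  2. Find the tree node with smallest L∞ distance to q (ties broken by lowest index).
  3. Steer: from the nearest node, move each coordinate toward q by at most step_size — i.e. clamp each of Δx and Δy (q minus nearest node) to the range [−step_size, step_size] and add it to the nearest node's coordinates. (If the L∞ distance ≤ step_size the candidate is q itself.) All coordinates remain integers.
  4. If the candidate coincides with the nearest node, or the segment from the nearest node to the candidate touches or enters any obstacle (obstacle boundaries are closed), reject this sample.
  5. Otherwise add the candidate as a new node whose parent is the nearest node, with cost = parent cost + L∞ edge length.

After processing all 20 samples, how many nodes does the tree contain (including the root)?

1. q=(36,7) nearest=0 d=34 new=(4,3) → add node 1 parent=0 cost=2
2. q=(30,10) nearest=1 d=26 new=(6,5) → blocked by [2,11]×[5,8], reject
3. q=(34,0) nearest=1 d=30 new=(6,1) → add node 2 parent=1 cost=4
4. q=(1,0) nearest=0 d=1 new=(1,0) → add node 3 parent=0 cost=1
5. q=(43,5) nearest=2 d=37 new=(8,3) → add node 4 parent=2 cost=6
6. q=(24,14) nearest=4 d=16 new=(10,5) → blocked by [2,11]×[5,8], reject
7. q=(28,14) nearest=4 d=20 new=(10,5) → blocked by [2,11]×[5,8], reject
8. q=(31,14) nearest=4 d=23 new=(10,5) → blocked by [2,11]×[5,8], reject
9. q=(2,7) nearest=1 d=4 new=(2,5) → blocked by [2,11]×[5,8], reject
10. q=(39,5) nearest=4 d=31 new=(10,5) → blocked by [2,11]×[5,8], reject
11. q=(16,10) nearest=4 d=8 new=(10,5) → blocked by [2,11]×[5,8], reject
12. q=(43,10) nearest=4 d=35 new=(10,5) → blocked by [2,11]×[5,8], reject
13. q=(36,9) nearest=4 d=28 new=(10,5) → blocked by [2,11]×[5,8], reject
14. q=(31,3) nearest=4 d=23 new=(10,3) → add node 5 parent=4 cost=8
15. q=(16,9) nearest=5 d=6 new=(12,5) → add node 6 parent=5 cost=10
16. q=(18,5) nearest=6 d=6 new=(14,5) → blocked by [14,24]×[5,7], reject
17. q=(8,10) nearest=6 d=5 new=(10,7) → blocked by [2,11]×[5,8], reject
18. q=(3,14) nearest=6 d=9 new=(10,7) → blocked by [2,11]×[5,8], reject
19. q=(15,6) nearest=6 d=3 new=(14,6) → blocked by [14,24]×[5,7], reject
20. q=(24,5) nearest=6 d=12 new=(14,5) → blocked by [14,24]×[5,7], reject

Node count: 7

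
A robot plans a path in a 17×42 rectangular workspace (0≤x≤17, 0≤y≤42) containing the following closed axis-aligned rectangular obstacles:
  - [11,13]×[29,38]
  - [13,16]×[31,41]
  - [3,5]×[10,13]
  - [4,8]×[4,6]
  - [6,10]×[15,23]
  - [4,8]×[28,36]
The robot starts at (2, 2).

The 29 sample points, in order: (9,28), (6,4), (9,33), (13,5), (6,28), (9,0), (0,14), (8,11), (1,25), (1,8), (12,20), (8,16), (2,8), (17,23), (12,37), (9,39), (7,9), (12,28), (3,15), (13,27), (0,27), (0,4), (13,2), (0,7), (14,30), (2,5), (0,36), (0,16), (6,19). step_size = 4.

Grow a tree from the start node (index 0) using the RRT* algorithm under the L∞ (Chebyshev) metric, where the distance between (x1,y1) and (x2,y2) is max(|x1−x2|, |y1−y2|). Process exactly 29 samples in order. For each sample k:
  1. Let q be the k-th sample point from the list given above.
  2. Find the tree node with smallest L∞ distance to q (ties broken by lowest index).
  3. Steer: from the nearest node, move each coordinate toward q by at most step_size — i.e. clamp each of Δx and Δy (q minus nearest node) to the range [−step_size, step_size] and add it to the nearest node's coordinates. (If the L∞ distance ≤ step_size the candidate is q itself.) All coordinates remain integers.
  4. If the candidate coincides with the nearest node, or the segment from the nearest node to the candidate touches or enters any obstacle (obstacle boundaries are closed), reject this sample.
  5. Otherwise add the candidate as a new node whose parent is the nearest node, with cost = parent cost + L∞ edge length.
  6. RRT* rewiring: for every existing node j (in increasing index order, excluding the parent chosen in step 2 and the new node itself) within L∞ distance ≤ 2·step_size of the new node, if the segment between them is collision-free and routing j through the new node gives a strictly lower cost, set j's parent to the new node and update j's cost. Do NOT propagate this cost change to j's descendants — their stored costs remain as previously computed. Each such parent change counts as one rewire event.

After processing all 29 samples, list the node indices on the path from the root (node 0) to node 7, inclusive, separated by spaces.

Path: 0 2 3 7

1. q=(9,28) nearest=0 d=26 new=(6,6) → blocked by [4,8]×[4,6], reject
2. q=(6,4) nearest=0 d=4 new=(6,4) → blocked by [4,8]×[4,6], reject
3. q=(9,33) nearest=0 d=31 new=(6,6) → blocked by [4,8]×[4,6], reject
4. q=(13,5) nearest=0 d=11 new=(6,5) → blocked by [4,8]×[4,6], reject
5. q=(6,28) nearest=0 d=26 new=(6,6) → blocked by [4,8]×[4,6], reject
6. q=(9,0) nearest=0 d=7 new=(6,0) → add node 1 parent=0 cost=4
7. q=(0,14) nearest=0 d=12 new=(0,6) → add node 2 parent=0 cost=4
8. q=(8,11) nearest=2 d=8 new=(4,10) → blocked by [3,5]×[10,13], reject
9. q=(1,25) nearest=2 d=19 new=(1,10) → add node 3 parent=2 cost=8
10. q=(1,8) nearest=2 d=2 new=(1,8) → add node 4 parent=2 cost=6
11. q=(12,20) nearest=3 d=11 new=(5,14) → blocked by [3,5]×[10,13], reject
12. q=(8,16) nearest=3 d=7 new=(5,14) → blocked by [3,5]×[10,13], reject
13. q=(2,8) nearest=4 d=1 new=(2,8) → add node 5 parent=4 cost=7
14. q=(17,23) nearest=5 d=15 new=(6,12) → blocked by [3,5]×[10,13], reject
15. q=(12,37) nearest=3 d=27 new=(5,14) → blocked by [3,5]×[10,13], reject
16. q=(9,39) nearest=3 d=29 new=(5,14) → blocked by [3,5]×[10,13], reject
17. q=(7,9) nearest=5 d=5 new=(6,9) → add node 6 parent=5 cost=11
18. q=(12,28) nearest=3 d=18 new=(5,14) → blocked by [3,5]×[10,13], reject
19. q=(3,15) nearest=3 d=5 new=(3,14) → add node 7 parent=3 cost=12
20. q=(13,27) nearest=7 d=13 new=(7,18) → blocked by [6,10]×[15,23], reject
21. q=(0,27) nearest=7 d=13 new=(0,18) → add node 8 parent=7 cost=16
22. q=(0,4) nearest=0 d=2 new=(0,4) → add node 9 parent=0 cost=2; rewire 5→9 (6<7); rewire 6→9 (8<11)
23. q=(13,2) nearest=1 d=7 new=(10,2) → add node 10 parent=1 cost=8
24. q=(0,7) nearest=2 d=1 new=(0,7) → add node 11 parent=2 cost=5
25. q=(14,30) nearest=8 d=14 new=(4,22) → add node 12 parent=8 cost=20
26. q=(2,5) nearest=2 d=2 new=(2,5) → add node 13 parent=2 cost=6
27. q=(0,36) nearest=12 d=14 new=(0,26) → add node 14 parent=12 cost=24
28. q=(0,16) nearest=8 d=2 new=(0,16) → add node 15 parent=8 cost=18
29. q=(6,19) nearest=12 d=3 new=(6,19) → blocked by [6,10]×[15,23], reject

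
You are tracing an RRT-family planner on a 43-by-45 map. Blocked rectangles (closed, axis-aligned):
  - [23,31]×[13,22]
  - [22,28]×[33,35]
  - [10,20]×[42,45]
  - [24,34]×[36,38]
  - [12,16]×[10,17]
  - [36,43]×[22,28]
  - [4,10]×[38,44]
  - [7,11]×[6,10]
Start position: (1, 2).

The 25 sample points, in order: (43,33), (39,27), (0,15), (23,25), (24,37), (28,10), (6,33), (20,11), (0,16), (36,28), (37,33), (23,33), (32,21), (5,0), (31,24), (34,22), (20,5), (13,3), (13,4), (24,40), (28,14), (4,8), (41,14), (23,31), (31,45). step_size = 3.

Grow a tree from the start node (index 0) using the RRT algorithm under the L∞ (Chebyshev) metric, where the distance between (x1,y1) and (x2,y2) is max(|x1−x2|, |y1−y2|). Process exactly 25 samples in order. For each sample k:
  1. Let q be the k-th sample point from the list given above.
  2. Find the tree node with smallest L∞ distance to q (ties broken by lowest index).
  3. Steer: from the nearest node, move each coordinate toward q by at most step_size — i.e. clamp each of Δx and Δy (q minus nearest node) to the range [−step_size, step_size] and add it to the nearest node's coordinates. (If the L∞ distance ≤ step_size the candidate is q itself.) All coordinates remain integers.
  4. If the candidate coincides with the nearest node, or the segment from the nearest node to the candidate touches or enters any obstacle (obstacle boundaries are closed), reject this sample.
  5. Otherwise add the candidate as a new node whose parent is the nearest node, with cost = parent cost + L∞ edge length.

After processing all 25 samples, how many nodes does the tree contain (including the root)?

1. q=(43,33) nearest=0 d=42 new=(4,5) → add node 1 parent=0 cost=3
2. q=(39,27) nearest=1 d=35 new=(7,8) → blocked by [7,11]×[6,10], reject
3. q=(0,15) nearest=1 d=10 new=(1,8) → add node 2 parent=1 cost=6
4. q=(23,25) nearest=1 d=20 new=(7,8) → blocked by [7,11]×[6,10], reject
5. q=(24,37) nearest=2 d=29 new=(4,11) → add node 3 parent=2 cost=9
6. q=(28,10) nearest=1 d=24 new=(7,8) → blocked by [7,11]×[6,10], reject
7. q=(6,33) nearest=3 d=22 new=(6,14) → add node 4 parent=3 cost=12
8. q=(20,11) nearest=4 d=14 new=(9,11) → add node 5 parent=4 cost=15
9. q=(0,16) nearest=3 d=5 new=(1,14) → add node 6 parent=3 cost=12
10. q=(36,28) nearest=5 d=27 new=(12,14) → blocked by [12,16]×[10,17], reject
11. q=(37,33) nearest=5 d=28 new=(12,14) → blocked by [12,16]×[10,17], reject
12. q=(23,33) nearest=4 d=19 new=(9,17) → add node 7 parent=4 cost=15
13. q=(32,21) nearest=5 d=23 new=(12,14) → blocked by [12,16]×[10,17], reject
14. q=(5,0) nearest=0 d=4 new=(4,0) → add node 8 parent=0 cost=3
15. q=(31,24) nearest=5 d=22 new=(12,14) → blocked by [12,16]×[10,17], reject
16. q=(34,22) nearest=5 d=25 new=(12,14) → blocked by [12,16]×[10,17], reject
17. q=(20,5) nearest=5 d=11 new=(12,8) → blocked by [7,11]×[6,10], reject
18. q=(13,3) nearest=5 d=8 new=(12,8) → blocked by [7,11]×[6,10], reject
19. q=(13,4) nearest=5 d=7 new=(12,8) → blocked by [7,11]×[6,10], reject
20. q=(24,40) nearest=7 d=23 new=(12,20) → add node 9 parent=7 cost=18
21. q=(28,14) nearest=9 d=16 new=(15,17) → blocked by [12,16]×[10,17], reject
22. q=(4,8) nearest=1 d=3 new=(4,8) → add node 10 parent=1 cost=6
23. q=(41,14) nearest=9 d=29 new=(15,17) → blocked by [12,16]×[10,17], reject
24. q=(23,31) nearest=9 d=11 new=(15,23) → add node 11 parent=9 cost=21
25. q=(31,45) nearest=11 d=22 new=(18,26) → add node 12 parent=11 cost=24

Node count: 13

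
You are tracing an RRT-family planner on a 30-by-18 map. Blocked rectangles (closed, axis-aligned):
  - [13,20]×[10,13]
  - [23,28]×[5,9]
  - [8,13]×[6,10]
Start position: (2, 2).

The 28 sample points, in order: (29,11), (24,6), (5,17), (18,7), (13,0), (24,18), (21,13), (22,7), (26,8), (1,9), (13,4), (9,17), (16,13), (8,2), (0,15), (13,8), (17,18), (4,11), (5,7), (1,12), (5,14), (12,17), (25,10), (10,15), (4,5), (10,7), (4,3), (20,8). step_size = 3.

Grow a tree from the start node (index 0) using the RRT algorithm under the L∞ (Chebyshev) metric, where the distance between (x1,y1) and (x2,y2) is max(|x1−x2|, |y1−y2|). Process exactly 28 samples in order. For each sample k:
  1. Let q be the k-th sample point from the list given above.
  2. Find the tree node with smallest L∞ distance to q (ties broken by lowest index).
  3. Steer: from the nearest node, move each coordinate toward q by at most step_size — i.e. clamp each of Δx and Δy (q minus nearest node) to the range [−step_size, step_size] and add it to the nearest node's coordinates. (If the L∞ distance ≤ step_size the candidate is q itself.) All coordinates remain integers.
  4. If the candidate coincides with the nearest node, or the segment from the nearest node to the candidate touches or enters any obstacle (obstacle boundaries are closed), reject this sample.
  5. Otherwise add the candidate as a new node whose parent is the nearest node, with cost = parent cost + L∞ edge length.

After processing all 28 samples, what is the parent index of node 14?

1. q=(29,11) nearest=0 d=27 new=(5,5) → add node 1 parent=0 cost=3
2. q=(24,6) nearest=1 d=19 new=(8,6) → blocked by [8,13]×[6,10], reject
3. q=(5,17) nearest=1 d=12 new=(5,8) → add node 2 parent=1 cost=6
4. q=(18,7) nearest=1 d=13 new=(8,7) → blocked by [8,13]×[6,10], reject
5. q=(13,0) nearest=1 d=8 new=(8,2) → add node 3 parent=1 cost=6
6. q=(24,18) nearest=3 d=16 new=(11,5) → add node 4 parent=3 cost=9
7. q=(21,13) nearest=4 d=10 new=(14,8) → blocked by [8,13]×[6,10], reject
8. q=(22,7) nearest=4 d=11 new=(14,7) → blocked by [8,13]×[6,10], reject
9. q=(26,8) nearest=4 d=15 new=(14,8) → blocked by [8,13]×[6,10], reject
10. q=(1,9) nearest=1 d=4 new=(2,8) → add node 5 parent=1 cost=6
11. q=(13,4) nearest=4 d=2 new=(13,4) → add node 6 parent=4 cost=11
12. q=(9,17) nearest=2 d=9 new=(8,11) → add node 7 parent=2 cost=9
13. q=(16,13) nearest=4 d=8 new=(14,8) → blocked by [8,13]×[6,10], reject
14. q=(8,2) nearest=3 d=0 → coincident, reject
15. q=(0,15) nearest=2 d=7 new=(2,11) → add node 8 parent=2 cost=9
16. q=(13,8) nearest=4 d=3 new=(13,8) → blocked by [8,13]×[6,10], reject
17. q=(17,18) nearest=7 d=9 new=(11,14) → add node 9 parent=7 cost=12
18. q=(4,11) nearest=8 d=2 new=(4,11) → add node 10 parent=8 cost=11
19. q=(5,7) nearest=2 d=1 new=(5,7) → add node 11 parent=2 cost=7
20. q=(1,12) nearest=8 d=1 new=(1,12) → add node 12 parent=8 cost=10
21. q=(5,14) nearest=7 d=3 new=(5,14) → add node 13 parent=7 cost=12
22. q=(12,17) nearest=9 d=3 new=(12,17) → add node 14 parent=9 cost=15
23. q=(25,10) nearest=6 d=12 new=(16,7) → add node 15 parent=6 cost=14
24. q=(10,15) nearest=9 d=1 new=(10,15) → add node 16 parent=9 cost=13
25. q=(4,5) nearest=1 d=1 new=(4,5) → add node 17 parent=1 cost=4
26. q=(10,7) nearest=4 d=2 new=(10,7) → blocked by [8,13]×[6,10], reject
27. q=(4,3) nearest=0 d=2 new=(4,3) → add node 18 parent=0 cost=2
28. q=(20,8) nearest=15 d=4 new=(19,8) → add node 19 parent=15 cost=17

Parent of node 14: 9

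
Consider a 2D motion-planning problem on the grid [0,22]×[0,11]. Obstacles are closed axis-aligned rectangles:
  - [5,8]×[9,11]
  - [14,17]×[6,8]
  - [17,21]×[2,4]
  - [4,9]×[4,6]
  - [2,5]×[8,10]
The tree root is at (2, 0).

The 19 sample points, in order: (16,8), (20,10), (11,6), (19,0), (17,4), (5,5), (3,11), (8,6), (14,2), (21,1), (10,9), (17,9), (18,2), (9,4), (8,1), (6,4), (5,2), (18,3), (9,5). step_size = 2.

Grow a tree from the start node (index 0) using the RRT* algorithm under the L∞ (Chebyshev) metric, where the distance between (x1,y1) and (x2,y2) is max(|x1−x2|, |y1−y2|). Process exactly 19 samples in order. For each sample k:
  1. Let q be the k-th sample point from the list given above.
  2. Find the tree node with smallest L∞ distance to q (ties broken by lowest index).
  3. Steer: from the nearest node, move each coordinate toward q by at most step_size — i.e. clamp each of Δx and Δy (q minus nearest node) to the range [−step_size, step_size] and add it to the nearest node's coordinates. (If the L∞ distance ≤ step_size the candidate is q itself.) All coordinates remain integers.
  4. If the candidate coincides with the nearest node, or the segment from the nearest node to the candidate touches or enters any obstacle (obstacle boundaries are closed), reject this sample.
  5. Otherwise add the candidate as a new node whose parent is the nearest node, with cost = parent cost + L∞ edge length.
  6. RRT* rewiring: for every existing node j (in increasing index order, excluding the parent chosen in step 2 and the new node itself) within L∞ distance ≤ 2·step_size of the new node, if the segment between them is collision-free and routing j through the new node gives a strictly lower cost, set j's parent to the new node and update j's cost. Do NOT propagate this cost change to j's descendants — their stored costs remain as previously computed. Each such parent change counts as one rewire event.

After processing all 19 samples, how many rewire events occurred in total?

Rewire events: 1

1. q=(16,8) nearest=0 d=14 new=(4,2) → add node 1 parent=0 cost=2
2. q=(20,10) nearest=1 d=16 new=(6,4) → blocked by [4,9]×[4,6], reject
3. q=(11,6) nearest=1 d=7 new=(6,4) → blocked by [4,9]×[4,6], reject
4. q=(19,0) nearest=1 d=15 new=(6,0) → add node 2 parent=1 cost=4
5. q=(17,4) nearest=2 d=11 new=(8,2) → add node 3 parent=2 cost=6
6. q=(5,5) nearest=1 d=3 new=(5,4) → blocked by [4,9]×[4,6], reject
7. q=(3,11) nearest=1 d=9 new=(3,4) → add node 4 parent=1 cost=4
8. q=(8,6) nearest=1 d=4 new=(6,4) → blocked by [4,9]×[4,6], reject
9. q=(14,2) nearest=3 d=6 new=(10,2) → add node 5 parent=3 cost=8
10. q=(21,1) nearest=5 d=11 new=(12,1) → add node 6 parent=5 cost=10
11. q=(10,9) nearest=1 d=7 new=(6,4) → blocked by [4,9]×[4,6], reject
12. q=(17,9) nearest=5 d=7 new=(12,4) → add node 7 parent=5 cost=10
13. q=(18,2) nearest=6 d=6 new=(14,2) → add node 8 parent=6 cost=12
14. q=(9,4) nearest=3 d=2 new=(9,4) → blocked by [4,9]×[4,6], reject
15. q=(8,1) nearest=3 d=1 new=(8,1) → add node 9 parent=3 cost=7
16. q=(6,4) nearest=1 d=2 new=(6,4) → blocked by [4,9]×[4,6], reject
17. q=(5,2) nearest=1 d=1 new=(5,2) → add node 10 parent=1 cost=3; rewire 9→10 (6<7)
18. q=(18,3) nearest=8 d=4 new=(16,3) → add node 11 parent=8 cost=14
19. q=(9,5) nearest=3 d=3 new=(9,4) → blocked by [4,9]×[4,6], reject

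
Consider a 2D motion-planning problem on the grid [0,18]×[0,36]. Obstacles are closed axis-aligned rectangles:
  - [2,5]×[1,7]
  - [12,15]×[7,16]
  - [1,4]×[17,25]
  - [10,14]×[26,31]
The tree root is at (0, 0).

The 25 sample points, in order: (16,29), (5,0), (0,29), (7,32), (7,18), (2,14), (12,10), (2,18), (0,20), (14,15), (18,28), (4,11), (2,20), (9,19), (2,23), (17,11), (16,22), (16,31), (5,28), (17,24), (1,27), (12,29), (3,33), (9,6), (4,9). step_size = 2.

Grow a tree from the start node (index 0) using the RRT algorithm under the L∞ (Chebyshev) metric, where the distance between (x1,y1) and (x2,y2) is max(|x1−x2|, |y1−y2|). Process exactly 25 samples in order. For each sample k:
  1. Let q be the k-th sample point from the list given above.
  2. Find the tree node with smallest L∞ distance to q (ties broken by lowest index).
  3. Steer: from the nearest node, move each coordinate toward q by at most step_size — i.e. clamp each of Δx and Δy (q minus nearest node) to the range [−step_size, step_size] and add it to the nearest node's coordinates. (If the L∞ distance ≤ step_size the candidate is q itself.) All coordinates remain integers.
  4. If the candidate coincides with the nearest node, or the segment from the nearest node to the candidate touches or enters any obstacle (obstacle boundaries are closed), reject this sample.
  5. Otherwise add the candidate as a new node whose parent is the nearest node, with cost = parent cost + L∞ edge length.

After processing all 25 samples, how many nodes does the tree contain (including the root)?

1. q=(16,29) nearest=0 d=29 new=(2,2) → blocked by [2,5]×[1,7], reject
2. q=(5,0) nearest=0 d=5 new=(2,0) → add node 1 parent=0 cost=2
3. q=(0,29) nearest=0 d=29 new=(0,2) → add node 2 parent=0 cost=2
4. q=(7,32) nearest=2 d=30 new=(2,4) → blocked by [2,5]×[1,7], reject
5. q=(7,18) nearest=2 d=16 new=(2,4) → blocked by [2,5]×[1,7], reject
6. q=(2,14) nearest=2 d=12 new=(2,4) → blocked by [2,5]×[1,7], reject
7. q=(12,10) nearest=1 d=10 new=(4,2) → blocked by [2,5]×[1,7], reject
8. q=(2,18) nearest=2 d=16 new=(2,4) → blocked by [2,5]×[1,7], reject
9. q=(0,20) nearest=2 d=18 new=(0,4) → add node 3 parent=2 cost=4
10. q=(14,15) nearest=2 d=14 new=(2,4) → blocked by [2,5]×[1,7], reject
11. q=(18,28) nearest=3 d=24 new=(2,6) → blocked by [2,5]×[1,7], reject
12. q=(4,11) nearest=3 d=7 new=(2,6) → blocked by [2,5]×[1,7], reject
13. q=(2,20) nearest=3 d=16 new=(2,6) → blocked by [2,5]×[1,7], reject
14. q=(9,19) nearest=3 d=15 new=(2,6) → blocked by [2,5]×[1,7], reject
15. q=(2,23) nearest=3 d=19 new=(2,6) → blocked by [2,5]×[1,7], reject
16. q=(17,11) nearest=1 d=15 new=(4,2) → blocked by [2,5]×[1,7], reject
17. q=(16,22) nearest=3 d=18 new=(2,6) → blocked by [2,5]×[1,7], reject
18. q=(16,31) nearest=3 d=27 new=(2,6) → blocked by [2,5]×[1,7], reject
19. q=(5,28) nearest=3 d=24 new=(2,6) → blocked by [2,5]×[1,7], reject
20. q=(17,24) nearest=3 d=20 new=(2,6) → blocked by [2,5]×[1,7], reject
21. q=(1,27) nearest=3 d=23 new=(1,6) → add node 4 parent=3 cost=6
22. q=(12,29) nearest=4 d=23 new=(3,8) → blocked by [2,5]×[1,7], reject
23. q=(3,33) nearest=4 d=27 new=(3,8) → blocked by [2,5]×[1,7], reject
24. q=(9,6) nearest=1 d=7 new=(4,2) → blocked by [2,5]×[1,7], reject
25. q=(4,9) nearest=4 d=3 new=(3,8) → blocked by [2,5]×[1,7], reject

Node count: 5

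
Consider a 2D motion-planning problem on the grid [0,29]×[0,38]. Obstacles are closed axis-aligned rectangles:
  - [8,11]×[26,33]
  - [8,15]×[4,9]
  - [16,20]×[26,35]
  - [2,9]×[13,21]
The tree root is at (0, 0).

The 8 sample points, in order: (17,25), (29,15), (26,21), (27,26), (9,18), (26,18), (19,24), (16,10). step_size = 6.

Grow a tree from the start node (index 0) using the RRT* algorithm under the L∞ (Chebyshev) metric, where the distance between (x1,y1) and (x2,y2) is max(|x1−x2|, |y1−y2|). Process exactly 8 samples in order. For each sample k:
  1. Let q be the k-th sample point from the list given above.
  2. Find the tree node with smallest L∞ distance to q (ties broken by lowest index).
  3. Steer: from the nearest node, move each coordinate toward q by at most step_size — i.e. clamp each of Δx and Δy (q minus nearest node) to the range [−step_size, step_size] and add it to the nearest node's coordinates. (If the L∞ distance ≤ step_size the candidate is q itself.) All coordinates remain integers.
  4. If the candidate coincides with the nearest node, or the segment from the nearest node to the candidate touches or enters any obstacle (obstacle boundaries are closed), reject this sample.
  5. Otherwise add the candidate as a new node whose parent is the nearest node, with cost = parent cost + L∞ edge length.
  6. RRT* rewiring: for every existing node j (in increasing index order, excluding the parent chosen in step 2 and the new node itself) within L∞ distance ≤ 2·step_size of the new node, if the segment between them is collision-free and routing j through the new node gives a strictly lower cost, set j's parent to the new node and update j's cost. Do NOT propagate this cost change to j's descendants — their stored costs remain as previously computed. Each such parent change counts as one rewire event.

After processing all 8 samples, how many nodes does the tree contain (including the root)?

1. q=(17,25) nearest=0 d=25 new=(6,6) → add node 1 parent=0 cost=6
2. q=(29,15) nearest=1 d=23 new=(12,12) → blocked by [8,15]×[4,9], reject
3. q=(26,21) nearest=1 d=20 new=(12,12) → blocked by [8,15]×[4,9], reject
4. q=(27,26) nearest=1 d=21 new=(12,12) → blocked by [8,15]×[4,9], reject
5. q=(9,18) nearest=1 d=12 new=(9,12) → add node 2 parent=1 cost=12
6. q=(26,18) nearest=2 d=17 new=(15,18) → add node 3 parent=2 cost=18
7. q=(19,24) nearest=3 d=6 new=(19,24) → add node 4 parent=3 cost=24
8. q=(16,10) nearest=2 d=7 new=(15,10) → add node 5 parent=2 cost=18

Node count: 6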